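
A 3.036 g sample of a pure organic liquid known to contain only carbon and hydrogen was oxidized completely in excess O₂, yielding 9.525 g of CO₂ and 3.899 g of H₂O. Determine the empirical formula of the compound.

mol C = 9.525 g CO₂ ÷ 44.009 g/mol = 0.21643 mol
mol H = 2 × 3.899 g H₂O ÷ 18.015 g/mol = 0.43286 mol
Divide by the smallest (0.21643 mol): C 1.000, H 2.000

CH2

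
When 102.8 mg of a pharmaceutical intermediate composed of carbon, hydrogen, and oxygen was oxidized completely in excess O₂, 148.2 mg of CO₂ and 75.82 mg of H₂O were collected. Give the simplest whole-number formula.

C2H5O2

mol C = 0.1482 g CO₂ ÷ 44.009 g/mol = 0.0033675 mol
mol H = 2 × 0.07582 g H₂O ÷ 18.015 g/mol = 0.0084174 mol
mass O = 0.1028 − (0.040447 + 0.0084848) = 0.053868 g → mol O = 0.053868 ÷ 15.999 = 0.0033670 mol
Divide by the smallest (0.0033670 mol): C 1.000, H 2.500, O 1.000
Multiplying each by 2 gives whole numbers: C 2.00, H 5.00, O 2.00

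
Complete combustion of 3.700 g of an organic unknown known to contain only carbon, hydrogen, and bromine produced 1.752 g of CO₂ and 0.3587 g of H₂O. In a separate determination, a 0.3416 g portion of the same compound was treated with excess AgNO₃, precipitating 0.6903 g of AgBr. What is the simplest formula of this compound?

mol C = 1.752 g CO₂ ÷ 44.009 g/mol = 0.039810 mol
mol H = 2 × 0.3587 g H₂O ÷ 18.015 g/mol = 0.039822 mol
From the AgBr data: mol Br per gram of compound = (0.6903 ÷ 187.772) ÷ 0.3416 = 0.010762 mol/g, so in the 3.700 g combustion sample mol Br = 0.039819 mol
Divide by the smallest (0.039810 mol): C 1.000, H 1.000, Br 1.000

CHBr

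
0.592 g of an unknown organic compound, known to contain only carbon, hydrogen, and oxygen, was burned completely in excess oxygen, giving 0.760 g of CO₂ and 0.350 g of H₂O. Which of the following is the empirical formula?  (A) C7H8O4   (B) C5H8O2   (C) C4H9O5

mol C = 0.760 g CO₂ ÷ 44.009 g/mol = 0.01727 mol
mol H = 2 × 0.350 g H₂O ÷ 18.015 g/mol = 0.03886 mol
mass O = 0.592 − (0.2074 + 0.03917) = 0.3454 g → mol O = 0.3454 ÷ 15.999 = 0.02159 mol
Divide by the smallest (0.01727 mol): C 1.000, H 2.250, O 1.250
Multiplying each by 4 gives whole numbers: C 4.00, H 9.00, O 5.00

(C) C4H9O5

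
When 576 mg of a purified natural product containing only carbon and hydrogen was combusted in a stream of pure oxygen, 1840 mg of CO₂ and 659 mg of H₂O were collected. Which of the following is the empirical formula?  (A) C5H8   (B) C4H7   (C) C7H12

mol C = 1.84 g CO₂ ÷ 44.009 g/mol = 0.04181 mol
mol H = 2 × 0.659 g H₂O ÷ 18.015 g/mol = 0.07316 mol
Divide by the smallest (0.04181 mol): C 1.000, H 1.750
Multiplying each by 4 gives whole numbers: C 4.00, H 7.00

(B) C4H7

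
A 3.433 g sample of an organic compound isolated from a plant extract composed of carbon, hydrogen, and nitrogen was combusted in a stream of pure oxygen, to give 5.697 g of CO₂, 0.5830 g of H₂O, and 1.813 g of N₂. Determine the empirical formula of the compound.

mol C = 5.697 g CO₂ ÷ 44.009 g/mol = 0.12945 mol
mol H = 2 × 0.5830 g H₂O ÷ 18.015 g/mol = 0.064724 mol
mol N = 2 × 1.813 g N₂ ÷ 28.014 g/mol = 0.12944 mol
Divide by the smallest (0.064724 mol): C 2.000, H 1.000, N 2.000

C2HN2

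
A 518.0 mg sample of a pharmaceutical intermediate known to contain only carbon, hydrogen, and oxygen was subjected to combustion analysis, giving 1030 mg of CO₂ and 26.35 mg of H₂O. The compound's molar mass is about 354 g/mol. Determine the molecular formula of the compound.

C16H2O10

mol C = 1.030 g CO₂ ÷ 44.009 g/mol = 0.023404 mol
mol H = 2 × 0.02635 g H₂O ÷ 18.015 g/mol = 0.0029253 mol
mass O = 0.5180 − (0.28111 + 0.0029487) = 0.23394 g → mol O = 0.23394 ÷ 15.999 = 0.014622 mol
Divide by the smallest (0.0029253 mol): C 8.001, H 1.000, O 4.998
Empirical formula: C8HO5
Empirical-formula mass = 177.09 g/mol; 354 ÷ 177.09 ≈ 2, so the molecular formula is C16H2O10.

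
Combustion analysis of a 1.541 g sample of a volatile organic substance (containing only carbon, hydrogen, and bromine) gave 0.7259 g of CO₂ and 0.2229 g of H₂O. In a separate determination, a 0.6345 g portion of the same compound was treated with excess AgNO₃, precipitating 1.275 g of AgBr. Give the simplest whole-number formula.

C2H3Br2

mol C = 0.7259 g CO₂ ÷ 44.009 g/mol = 0.016494 mol
mol H = 2 × 0.2229 g H₂O ÷ 18.015 g/mol = 0.024746 mol
From the AgBr data: mol Br per gram of compound = (1.275 ÷ 187.772) ÷ 0.6345 = 0.010702 mol/g, so in the 1.541 g combustion sample mol Br = 0.016491 mol
Divide by the smallest (0.016491 mol): C 1.000, H 1.501, Br 1.000
Multiplying each by 2 gives whole numbers: C 2.00, H 3.00, Br 2.00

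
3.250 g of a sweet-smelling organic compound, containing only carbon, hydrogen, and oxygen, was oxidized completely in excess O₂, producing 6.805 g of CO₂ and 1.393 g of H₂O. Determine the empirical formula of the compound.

mol C = 6.805 g CO₂ ÷ 44.009 g/mol = 0.15463 mol
mol H = 2 × 1.393 g H₂O ÷ 18.015 g/mol = 0.15465 mol
mass O = 3.250 − (1.8572 + 0.15589) = 1.2369 g → mol O = 1.2369 ÷ 15.999 = 0.077310 mol
Divide by the smallest (0.077310 mol): C 2.000, H 2.000, O 1.000

C2H2O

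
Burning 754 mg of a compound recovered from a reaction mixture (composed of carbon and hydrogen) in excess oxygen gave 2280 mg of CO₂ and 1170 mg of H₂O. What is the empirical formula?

C2H5

mol C = 2.28 g CO₂ ÷ 44.009 g/mol = 0.05181 mol
mol H = 2 × 1.17 g H₂O ÷ 18.015 g/mol = 0.1299 mol
Divide by the smallest (0.05181 mol): C 1.000, H 2.507
Multiplying each by 2 gives whole numbers: C 2.00, H 5.01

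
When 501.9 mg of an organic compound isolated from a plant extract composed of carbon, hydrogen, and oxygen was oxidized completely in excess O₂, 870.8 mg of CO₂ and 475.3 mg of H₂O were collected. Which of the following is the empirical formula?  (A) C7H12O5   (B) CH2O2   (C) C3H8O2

(C) C3H8O2

mol C = 0.8708 g CO₂ ÷ 44.009 g/mol = 0.019787 mol
mol H = 2 × 0.4753 g H₂O ÷ 18.015 g/mol = 0.052767 mol
mass O = 0.5019 − (0.23766 + 0.053189) = 0.21105 g → mol O = 0.21105 ÷ 15.999 = 0.013191 mol
Divide by the smallest (0.013191 mol): C 1.500, H 4.000, O 1.000
Multiplying each by 2 gives whole numbers: C 3.00, H 8.00, O 2.00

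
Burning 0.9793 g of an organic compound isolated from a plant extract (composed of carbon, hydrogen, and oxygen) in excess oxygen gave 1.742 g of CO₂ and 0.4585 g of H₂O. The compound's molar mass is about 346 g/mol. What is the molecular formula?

C14H18O10

mol C = 1.742 g CO₂ ÷ 44.009 g/mol = 0.039583 mol
mol H = 2 × 0.4585 g H₂O ÷ 18.015 g/mol = 0.050902 mol
mass O = 0.9793 − (0.47543 + 0.051309) = 0.45256 g → mol O = 0.45256 ÷ 15.999 = 0.028287 mol
Divide by the smallest (0.028287 mol): C 1.399, H 1.799, O 1.000
Multiplying each by 5 gives whole numbers: C 7.00, H 9.00, O 5.00
Empirical formula: C7H9O5
Empirical-formula mass = 173.14 g/mol; 346 ÷ 173.14 ≈ 2, so the molecular formula is C14H18O10.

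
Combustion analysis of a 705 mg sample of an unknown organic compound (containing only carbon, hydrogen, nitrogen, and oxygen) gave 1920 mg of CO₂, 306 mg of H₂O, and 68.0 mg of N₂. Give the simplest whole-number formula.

mol C = 1.92 g CO₂ ÷ 44.009 g/mol = 0.04363 mol
mol H = 2 × 0.306 g H₂O ÷ 18.015 g/mol = 0.03397 mol
mol N = 2 × 0.0680 g N₂ ÷ 28.014 g/mol = 0.004855 mol
mass O = 0.705 − (0.5240 + 0.03424 + 0.06800) = 0.07875 g → mol O = 0.07875 ÷ 15.999 = 0.004922 mol
Divide by the smallest (0.004855 mol): C 8.987, H 6.998, N 1.000, O 1.014

C9H7NO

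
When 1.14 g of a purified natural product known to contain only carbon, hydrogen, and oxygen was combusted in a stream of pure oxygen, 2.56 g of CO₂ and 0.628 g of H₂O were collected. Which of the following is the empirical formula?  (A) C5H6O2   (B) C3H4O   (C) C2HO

mol C = 2.56 g CO₂ ÷ 44.009 g/mol = 0.05817 mol
mol H = 2 × 0.628 g H₂O ÷ 18.015 g/mol = 0.06972 mol
mass O = 1.14 − (0.6987 + 0.07028) = 0.3710 g → mol O = 0.3710 ÷ 15.999 = 0.02319 mol
Divide by the smallest (0.02319 mol): C 2.508, H 3.006, O 1.000
Multiplying each by 2 gives whole numbers: C 5.02, H 6.01, O 2.00

(A) C5H6O2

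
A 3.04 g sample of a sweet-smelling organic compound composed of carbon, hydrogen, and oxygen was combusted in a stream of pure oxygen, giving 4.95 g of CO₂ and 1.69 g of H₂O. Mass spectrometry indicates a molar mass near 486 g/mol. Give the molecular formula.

mol C = 4.95 g CO₂ ÷ 44.009 g/mol = 0.1125 mol
mol H = 2 × 1.69 g H₂O ÷ 18.015 g/mol = 0.1876 mol
mass O = 3.04 − (1.351 + 0.1891) = 1.500 g → mol O = 1.500 ÷ 15.999 = 0.09375 mol
Divide by the smallest (0.09375 mol): C 1.200, H 2.001, O 1.000
Multiplying each by 5 gives whole numbers: C 6.00, H 10.01, O 5.00
Empirical formula: C6H10O5
Empirical-formula mass = 162.14 g/mol; 486 ÷ 162.14 ≈ 3, so the molecular formula is C18H30O15.

C18H30O15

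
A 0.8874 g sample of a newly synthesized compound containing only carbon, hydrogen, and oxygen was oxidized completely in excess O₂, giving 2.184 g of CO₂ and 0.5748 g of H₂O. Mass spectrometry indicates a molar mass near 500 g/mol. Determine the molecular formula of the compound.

C28H36O8

mol C = 2.184 g CO₂ ÷ 44.009 g/mol = 0.049626 mol
mol H = 2 × 0.5748 g H₂O ÷ 18.015 g/mol = 0.063813 mol
mass O = 0.8874 − (0.59606 + 0.064324) = 0.22702 g → mol O = 0.22702 ÷ 15.999 = 0.014189 mol
Divide by the smallest (0.014189 mol): C 3.497, H 4.497, O 1.000
Multiplying each by 2 gives whole numbers: C 6.99, H 8.99, O 2.00
Empirical formula: C7H9O2
Empirical-formula mass = 125.15 g/mol; 500 ÷ 125.15 ≈ 4, so the molecular formula is C28H36O8.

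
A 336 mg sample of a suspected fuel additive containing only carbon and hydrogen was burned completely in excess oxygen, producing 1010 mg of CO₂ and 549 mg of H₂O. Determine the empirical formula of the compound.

C3H8

mol C = 1.01 g CO₂ ÷ 44.009 g/mol = 0.02295 mol
mol H = 2 × 0.549 g H₂O ÷ 18.015 g/mol = 0.06095 mol
Divide by the smallest (0.02295 mol): C 1.000, H 2.656
Multiplying each by 3 gives whole numbers: C 3.00, H 7.97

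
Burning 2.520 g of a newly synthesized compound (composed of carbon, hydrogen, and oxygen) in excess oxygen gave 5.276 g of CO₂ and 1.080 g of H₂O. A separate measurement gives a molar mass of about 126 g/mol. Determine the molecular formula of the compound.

C6H6O3

mol C = 5.276 g CO₂ ÷ 44.009 g/mol = 0.11988 mol
mol H = 2 × 1.080 g H₂O ÷ 18.015 g/mol = 0.11990 mol
mass O = 2.520 − (1.4399 + 0.12086) = 0.95921 g → mol O = 0.95921 ÷ 15.999 = 0.059954 mol
Divide by the smallest (0.059954 mol): C 2.000, H 2.000, O 1.000
Empirical formula: C2H2O
Empirical-formula mass = 42.04 g/mol; 126 ÷ 42.04 ≈ 3, so the molecular formula is C6H6O3.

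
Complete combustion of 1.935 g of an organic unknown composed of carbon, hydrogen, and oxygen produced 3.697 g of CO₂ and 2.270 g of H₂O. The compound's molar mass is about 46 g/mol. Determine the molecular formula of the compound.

mol C = 3.697 g CO₂ ÷ 44.009 g/mol = 0.084006 mol
mol H = 2 × 2.270 g H₂O ÷ 18.015 g/mol = 0.25201 mol
mass O = 1.935 − (1.0090 + 0.25403) = 0.67198 g → mol O = 0.67198 ÷ 15.999 = 0.042001 mol
Divide by the smallest (0.042001 mol): C 2.000, H 6.000, O 1.000
Empirical formula: C2H6O
Empirical-formula mass = 46.07 g/mol; 46 ÷ 46.07 ≈ 1, so the molecular formula is C2H6O.

C2H6O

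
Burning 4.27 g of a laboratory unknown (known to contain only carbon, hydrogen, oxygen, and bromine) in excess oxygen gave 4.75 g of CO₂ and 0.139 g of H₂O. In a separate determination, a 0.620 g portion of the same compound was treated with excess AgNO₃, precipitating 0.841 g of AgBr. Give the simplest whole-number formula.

mol C = 4.75 g CO₂ ÷ 44.009 g/mol = 0.1079 mol
mol H = 2 × 0.139 g H₂O ÷ 18.015 g/mol = 0.01543 mol
From the AgBr data: mol Br per gram of compound = (0.841 ÷ 187.772) ÷ 0.620 = 0.007224 mol/g, so in the 4.27 g combustion sample mol Br = 0.03085 mol
mass O = 4.27 − (1.296 + 0.01556 + 2.465) = 0.4933 g → mol O = 0.4933 ÷ 15.999 = 0.03084 mol
Divide by the smallest (0.01543 mol): C 6.994, H 1.000, Br 1.999, O 1.998

C7HBr2O2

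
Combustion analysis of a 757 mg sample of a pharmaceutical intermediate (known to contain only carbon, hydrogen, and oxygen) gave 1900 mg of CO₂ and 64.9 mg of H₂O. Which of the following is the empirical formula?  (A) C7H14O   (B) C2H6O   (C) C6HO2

(C) C6HO2

mol C = 1.90 g CO₂ ÷ 44.009 g/mol = 0.04317 mol
mol H = 2 × 0.0649 g H₂O ÷ 18.015 g/mol = 0.007205 mol
mass O = 0.757 − (0.5186 + 0.007263) = 0.2312 g → mol O = 0.2312 ÷ 15.999 = 0.01445 mol
Divide by the smallest (0.007205 mol): C 5.992, H 1.000, O 2.006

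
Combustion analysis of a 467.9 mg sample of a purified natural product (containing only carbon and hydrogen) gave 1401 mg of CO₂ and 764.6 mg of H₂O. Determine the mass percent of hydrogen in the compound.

mol C = 1.401 g CO₂ ÷ 44.009 g/mol = 0.031834 mol
mol H = 2 × 0.7646 g H₂O ÷ 18.015 g/mol = 0.084885 mol
mass % H = 0.085564 g ÷ 0.4679 g × 100%

18.29%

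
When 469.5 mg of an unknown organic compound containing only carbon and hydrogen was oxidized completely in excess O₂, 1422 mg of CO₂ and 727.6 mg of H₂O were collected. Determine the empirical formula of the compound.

C2H5

mol C = 1.422 g CO₂ ÷ 44.009 g/mol = 0.032312 mol
mol H = 2 × 0.7276 g H₂O ÷ 18.015 g/mol = 0.080777 mol
Divide by the smallest (0.032312 mol): C 1.000, H 2.500
Multiplying each by 2 gives whole numbers: C 2.00, H 5.00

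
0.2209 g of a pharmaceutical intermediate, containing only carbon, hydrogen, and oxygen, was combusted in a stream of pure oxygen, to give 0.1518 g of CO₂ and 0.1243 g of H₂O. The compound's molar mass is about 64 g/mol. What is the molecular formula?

CH4O3

mol C = 0.1518 g CO₂ ÷ 44.009 g/mol = 0.0034493 mol
mol H = 2 × 0.1243 g H₂O ÷ 18.015 g/mol = 0.013800 mol
mass O = 0.2209 − (0.041429 + 0.013910) = 0.16556 g → mol O = 0.16556 ÷ 15.999 = 0.010348 mol
Divide by the smallest (0.0034493 mol): C 1.000, H 4.001, O 3.000
Empirical formula: CH4O3
Empirical-formula mass = 64.04 g/mol; 64 ÷ 64.04 ≈ 1, so the molecular formula is CH4O3.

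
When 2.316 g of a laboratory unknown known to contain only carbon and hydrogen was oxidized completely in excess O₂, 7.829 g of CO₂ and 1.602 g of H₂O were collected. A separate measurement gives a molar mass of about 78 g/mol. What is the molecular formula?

C6H6

mol C = 7.829 g CO₂ ÷ 44.009 g/mol = 0.17790 mol
mol H = 2 × 1.602 g H₂O ÷ 18.015 g/mol = 0.17785 mol
Divide by the smallest (0.17785 mol): C 1.000, H 1.000
Empirical formula: CH
Empirical-formula mass = 13.02 g/mol; 78 ÷ 13.02 ≈ 6, so the molecular formula is C6H6.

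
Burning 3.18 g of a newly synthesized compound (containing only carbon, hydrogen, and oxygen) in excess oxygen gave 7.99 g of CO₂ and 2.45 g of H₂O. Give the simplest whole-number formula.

mol C = 7.99 g CO₂ ÷ 44.009 g/mol = 0.1816 mol
mol H = 2 × 2.45 g H₂O ÷ 18.015 g/mol = 0.2720 mol
mass O = 3.18 − (2.181 + 0.2742) = 0.7252 g → mol O = 0.7252 ÷ 15.999 = 0.04533 mol
Divide by the smallest (0.04533 mol): C 4.005, H 6.001, O 1.000

C4H6O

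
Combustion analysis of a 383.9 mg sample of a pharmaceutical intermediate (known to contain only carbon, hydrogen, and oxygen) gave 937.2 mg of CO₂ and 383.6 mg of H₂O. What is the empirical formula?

C4H8O

mol C = 0.9372 g CO₂ ÷ 44.009 g/mol = 0.021296 mol
mol H = 2 × 0.3836 g H₂O ÷ 18.015 g/mol = 0.042587 mol
mass O = 0.3839 − (0.25578 + 0.042927) = 0.085191 g → mol O = 0.085191 ÷ 15.999 = 0.0053247 mol
Divide by the smallest (0.0053247 mol): C 3.999, H 7.998, O 1.000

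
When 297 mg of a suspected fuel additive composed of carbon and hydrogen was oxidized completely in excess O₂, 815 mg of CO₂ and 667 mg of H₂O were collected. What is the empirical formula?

mol C = 0.815 g CO₂ ÷ 44.009 g/mol = 0.01852 mol
mol H = 2 × 0.667 g H₂O ÷ 18.015 g/mol = 0.07405 mol
Divide by the smallest (0.01852 mol): C 1.000, H 3.999

CH4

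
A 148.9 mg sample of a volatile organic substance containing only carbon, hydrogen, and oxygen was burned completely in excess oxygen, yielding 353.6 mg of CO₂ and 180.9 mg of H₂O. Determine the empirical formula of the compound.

C4H10O

mol C = 0.3536 g CO₂ ÷ 44.009 g/mol = 0.0080347 mol
mol H = 2 × 0.1809 g H₂O ÷ 18.015 g/mol = 0.020083 mol
mass O = 0.1489 − (0.096505 + 0.020244) = 0.032151 g → mol O = 0.032151 ÷ 15.999 = 0.0020096 mol
Divide by the smallest (0.0020096 mol): C 3.998, H 9.994, O 1.000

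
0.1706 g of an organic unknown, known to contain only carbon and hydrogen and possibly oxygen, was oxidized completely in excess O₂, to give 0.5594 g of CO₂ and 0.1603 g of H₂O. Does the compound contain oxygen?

no

mol C = 0.5594 g CO₂ ÷ 44.009 g/mol = 0.012711 mol
mol H = 2 × 0.1603 g H₂O ÷ 18.015 g/mol = 0.017796 mol
C and H together account for 0.17061 g — essentially the entire 0.1706 g sample — so the compound contains no oxygen.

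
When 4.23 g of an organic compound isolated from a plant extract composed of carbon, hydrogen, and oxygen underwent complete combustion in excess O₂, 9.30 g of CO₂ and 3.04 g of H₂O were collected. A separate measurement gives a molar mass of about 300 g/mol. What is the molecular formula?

C15H24O6

mol C = 9.30 g CO₂ ÷ 44.009 g/mol = 0.2113 mol
mol H = 2 × 3.04 g H₂O ÷ 18.015 g/mol = 0.3375 mol
mass O = 4.23 − (2.538 + 0.3402) = 1.352 g → mol O = 1.352 ÷ 15.999 = 0.08448 mol
Divide by the smallest (0.08448 mol): C 2.501, H 3.995, O 1.000
Multiplying each by 2 gives whole numbers: C 5.00, H 7.99, O 2.00
Empirical formula: C5H8O2
Empirical-formula mass = 100.12 g/mol; 300 ÷ 100.12 ≈ 3, so the molecular formula is C15H24O6.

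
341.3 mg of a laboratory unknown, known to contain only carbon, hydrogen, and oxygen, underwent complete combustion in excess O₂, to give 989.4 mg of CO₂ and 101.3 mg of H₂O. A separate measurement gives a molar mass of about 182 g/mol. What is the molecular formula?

mol C = 0.9894 g CO₂ ÷ 44.009 g/mol = 0.022482 mol
mol H = 2 × 0.1013 g H₂O ÷ 18.015 g/mol = 0.011246 mol
mass O = 0.3413 − (0.27003 + 0.011336) = 0.059935 g → mol O = 0.059935 ÷ 15.999 = 0.0037462 mol
Divide by the smallest (0.0037462 mol): C 6.001, H 3.002, O 1.000
Empirical formula: C6H3O
Empirical-formula mass = 91.09 g/mol; 182 ÷ 91.09 ≈ 2, so the molecular formula is C12H6O2.

C12H6O2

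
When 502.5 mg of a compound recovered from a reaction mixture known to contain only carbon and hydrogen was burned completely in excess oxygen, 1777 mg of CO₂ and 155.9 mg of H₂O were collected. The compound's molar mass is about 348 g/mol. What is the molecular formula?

mol C = 1.777 g CO₂ ÷ 44.009 g/mol = 0.040378 mol
mol H = 2 × 0.1559 g H₂O ÷ 18.015 g/mol = 0.017308 mol
Divide by the smallest (0.017308 mol): C 2.333, H 1.000
Multiplying each by 3 gives whole numbers: C 7.00, H 3.00
Empirical formula: C7H3
Empirical-formula mass = 87.10 g/mol; 348 ÷ 87.10 ≈ 4, so the molecular formula is C28H12.

C28H12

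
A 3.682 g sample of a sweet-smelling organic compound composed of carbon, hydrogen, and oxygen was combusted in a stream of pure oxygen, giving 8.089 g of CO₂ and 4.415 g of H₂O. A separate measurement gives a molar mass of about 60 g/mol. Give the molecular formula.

C3H8O

mol C = 8.089 g CO₂ ÷ 44.009 g/mol = 0.18380 mol
mol H = 2 × 4.415 g H₂O ÷ 18.015 g/mol = 0.49015 mol
mass O = 3.682 − (2.2077 + 0.49407) = 0.98027 g → mol O = 0.98027 ÷ 15.999 = 0.061271 mol
Divide by the smallest (0.061271 mol): C 3.000, H 8.000, O 1.000
Empirical formula: C3H8O
Empirical-formula mass = 60.10 g/mol; 60 ÷ 60.10 ≈ 1, so the molecular formula is C3H8O.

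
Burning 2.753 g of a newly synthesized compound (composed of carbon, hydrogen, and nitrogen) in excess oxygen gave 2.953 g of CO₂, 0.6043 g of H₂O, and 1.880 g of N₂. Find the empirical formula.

CHN2

mol C = 2.953 g CO₂ ÷ 44.009 g/mol = 0.067100 mol
mol H = 2 × 0.6043 g H₂O ÷ 18.015 g/mol = 0.067089 mol
mol N = 2 × 1.880 g N₂ ÷ 28.014 g/mol = 0.13422 mol
Divide by the smallest (0.067089 mol): C 1.000, H 1.000, N 2.001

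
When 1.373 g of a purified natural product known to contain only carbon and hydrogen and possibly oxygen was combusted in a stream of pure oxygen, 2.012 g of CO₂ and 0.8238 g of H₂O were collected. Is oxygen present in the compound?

yes

mol C = 2.012 g CO₂ ÷ 44.009 g/mol = 0.045718 mol
mol H = 2 × 0.8238 g H₂O ÷ 18.015 g/mol = 0.091457 mol
C and H account for only 0.64131 g of the 1.373 g sample; the remaining 0.73169 g must be oxygen.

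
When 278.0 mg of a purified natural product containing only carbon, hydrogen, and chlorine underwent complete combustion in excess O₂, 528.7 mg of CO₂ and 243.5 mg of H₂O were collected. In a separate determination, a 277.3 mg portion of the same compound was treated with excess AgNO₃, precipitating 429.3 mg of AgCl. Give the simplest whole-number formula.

mol C = 0.5287 g CO₂ ÷ 44.009 g/mol = 0.012013 mol
mol H = 2 × 0.2435 g H₂O ÷ 18.015 g/mol = 0.027033 mol
From the AgCl data: mol Cl per gram of compound = (0.4293 ÷ 143.318) ÷ 0.2773 = 0.010802 mol/g, so in the 0.2780 g combustion sample mol Cl = 0.0030030 mol
Divide by the smallest (0.0030030 mol): C 4.000, H 9.002, Cl 1.000

C4H9Cl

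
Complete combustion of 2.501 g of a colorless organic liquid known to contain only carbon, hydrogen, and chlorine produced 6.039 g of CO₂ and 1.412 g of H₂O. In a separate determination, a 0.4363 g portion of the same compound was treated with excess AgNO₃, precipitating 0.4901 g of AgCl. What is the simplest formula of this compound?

mol C = 6.039 g CO₂ ÷ 44.009 g/mol = 0.13722 mol
mol H = 2 × 1.412 g H₂O ÷ 18.015 g/mol = 0.15676 mol
From the AgCl data: mol Cl per gram of compound = (0.4901 ÷ 143.318) ÷ 0.4363 = 0.0078379 mol/g, so in the 2.501 g combustion sample mol Cl = 0.019603 mol
Divide by the smallest (0.019603 mol): C 7.000, H 7.997, Cl 1.000

C7H8Cl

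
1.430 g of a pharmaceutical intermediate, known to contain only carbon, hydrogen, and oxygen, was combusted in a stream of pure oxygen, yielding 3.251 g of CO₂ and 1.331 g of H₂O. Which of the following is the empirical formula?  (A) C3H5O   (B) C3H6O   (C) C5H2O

mol C = 3.251 g CO₂ ÷ 44.009 g/mol = 0.073871 mol
mol H = 2 × 1.331 g H₂O ÷ 18.015 g/mol = 0.14777 mol
mass O = 1.430 − (0.88727 + 0.14895) = 0.39378 g → mol O = 0.39378 ÷ 15.999 = 0.024613 mol
Divide by the smallest (0.024613 mol): C 3.001, H 6.004, O 1.000

(B) C3H6O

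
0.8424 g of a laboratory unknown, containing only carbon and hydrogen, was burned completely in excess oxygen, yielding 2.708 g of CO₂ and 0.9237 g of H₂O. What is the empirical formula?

mol C = 2.708 g CO₂ ÷ 44.009 g/mol = 0.061533 mol
mol H = 2 × 0.9237 g H₂O ÷ 18.015 g/mol = 0.10255 mol
Divide by the smallest (0.061533 mol): C 1.000, H 1.667
Multiplying each by 3 gives whole numbers: C 3.00, H 5.00

C3H5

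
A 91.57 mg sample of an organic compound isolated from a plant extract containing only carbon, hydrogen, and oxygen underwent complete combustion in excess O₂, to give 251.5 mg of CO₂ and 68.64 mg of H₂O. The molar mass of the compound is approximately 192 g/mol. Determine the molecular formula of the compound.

C12H16O2

mol C = 0.2515 g CO₂ ÷ 44.009 g/mol = 0.0057147 mol
mol H = 2 × 0.06864 g H₂O ÷ 18.015 g/mol = 0.0076203 mol
mass O = 0.09157 − (0.068640 + 0.0076813) = 0.015249 g → mol O = 0.015249 ÷ 15.999 = 0.00095312 mol
Divide by the smallest (0.00095312 mol): C 5.996, H 7.995, O 1.000
Empirical formula: C6H8O
Empirical-formula mass = 96.13 g/mol; 192 ÷ 96.13 ≈ 2, so the molecular formula is C12H16O2.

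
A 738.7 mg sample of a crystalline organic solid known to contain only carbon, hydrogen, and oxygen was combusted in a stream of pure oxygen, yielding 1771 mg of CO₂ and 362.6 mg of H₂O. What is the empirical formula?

C3H3O

mol C = 1.771 g CO₂ ÷ 44.009 g/mol = 0.040242 mol
mol H = 2 × 0.3626 g H₂O ÷ 18.015 g/mol = 0.040255 mol
mass O = 0.7387 − (0.48334 + 0.040577) = 0.21478 g → mol O = 0.21478 ÷ 15.999 = 0.013425 mol
Divide by the smallest (0.013425 mol): C 2.998, H 2.999, O 1.000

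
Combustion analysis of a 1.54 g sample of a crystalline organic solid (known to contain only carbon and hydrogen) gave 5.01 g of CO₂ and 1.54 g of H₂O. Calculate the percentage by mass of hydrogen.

mol C = 5.01 g CO₂ ÷ 44.009 g/mol = 0.1138 mol
mol H = 2 × 1.54 g H₂O ÷ 18.015 g/mol = 0.1710 mol
mass % H = 0.1723 g ÷ 1.54 g × 100%

11.2%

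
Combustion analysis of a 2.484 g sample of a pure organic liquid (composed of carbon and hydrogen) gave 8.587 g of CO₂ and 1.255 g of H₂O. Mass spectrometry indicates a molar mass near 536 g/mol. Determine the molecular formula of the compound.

C42H30

mol C = 8.587 g CO₂ ÷ 44.009 g/mol = 0.19512 mol
mol H = 2 × 1.255 g H₂O ÷ 18.015 g/mol = 0.13933 mol
Divide by the smallest (0.13933 mol): C 1.400, H 1.000
Multiplying each by 5 gives whole numbers: C 7.00, H 5.00
Empirical formula: C7H5
Empirical-formula mass = 89.12 g/mol; 536 ÷ 89.12 ≈ 6, so the molecular formula is C42H30.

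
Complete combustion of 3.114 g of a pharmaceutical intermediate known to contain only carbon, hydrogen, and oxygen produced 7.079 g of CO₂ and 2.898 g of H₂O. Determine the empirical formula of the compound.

mol C = 7.079 g CO₂ ÷ 44.009 g/mol = 0.16085 mol
mol H = 2 × 2.898 g H₂O ÷ 18.015 g/mol = 0.32173 mol
mass O = 3.114 − (1.9320 + 0.32431) = 0.85768 g → mol O = 0.85768 ÷ 15.999 = 0.053609 mol
Divide by the smallest (0.053609 mol): C 3.001, H 6.002, O 1.000

C3H6O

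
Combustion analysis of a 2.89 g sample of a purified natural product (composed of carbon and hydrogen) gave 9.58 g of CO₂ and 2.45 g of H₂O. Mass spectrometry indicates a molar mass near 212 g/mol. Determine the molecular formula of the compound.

mol C = 9.58 g CO₂ ÷ 44.009 g/mol = 0.2177 mol
mol H = 2 × 2.45 g H₂O ÷ 18.015 g/mol = 0.2720 mol
Divide by the smallest (0.2177 mol): C 1.000, H 1.250
Multiplying each by 4 gives whole numbers: C 4.00, H 5.00
Empirical formula: C4H5
Empirical-formula mass = 53.08 g/mol; 212 ÷ 53.08 ≈ 4, so the molecular formula is C16H20.

C16H20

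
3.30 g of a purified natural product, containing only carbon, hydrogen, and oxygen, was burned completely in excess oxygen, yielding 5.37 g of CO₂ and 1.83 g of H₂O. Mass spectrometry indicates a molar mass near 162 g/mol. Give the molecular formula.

C6H10O5

mol C = 5.37 g CO₂ ÷ 44.009 g/mol = 0.1220 mol
mol H = 2 × 1.83 g H₂O ÷ 18.015 g/mol = 0.2032 mol
mass O = 3.30 − (1.466 + 0.2048) = 1.630 g → mol O = 1.630 ÷ 15.999 = 0.1019 mol
Divide by the smallest (0.1019 mol): C 1.198, H 1.995, O 1.000
Multiplying each by 5 gives whole numbers: C 5.99, H 9.97, O 5.00
Empirical formula: C6H10O5
Empirical-formula mass = 162.14 g/mol; 162 ÷ 162.14 ≈ 1, so the molecular formula is C6H10O5.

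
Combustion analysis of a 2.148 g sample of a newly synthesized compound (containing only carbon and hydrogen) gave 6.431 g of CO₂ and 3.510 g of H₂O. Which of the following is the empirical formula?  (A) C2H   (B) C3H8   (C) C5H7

mol C = 6.431 g CO₂ ÷ 44.009 g/mol = 0.14613 mol
mol H = 2 × 3.510 g H₂O ÷ 18.015 g/mol = 0.38968 mol
Divide by the smallest (0.14613 mol): C 1.000, H 2.667
Multiplying each by 3 gives whole numbers: C 3.00, H 8.00

(B) C3H8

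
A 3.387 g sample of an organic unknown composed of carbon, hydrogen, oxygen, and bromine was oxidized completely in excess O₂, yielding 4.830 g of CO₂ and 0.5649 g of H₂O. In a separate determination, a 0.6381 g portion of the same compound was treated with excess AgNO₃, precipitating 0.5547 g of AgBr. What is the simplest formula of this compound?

C7H4BrO3

mol C = 4.830 g CO₂ ÷ 44.009 g/mol = 0.10975 mol
mol H = 2 × 0.5649 g H₂O ÷ 18.015 g/mol = 0.062714 mol
From the AgBr data: mol Br per gram of compound = (0.5547 ÷ 187.772) ÷ 0.6381 = 0.0046295 mol/g, so in the 3.387 g combustion sample mol Br = 0.015680 mol
mass O = 3.387 − (1.3182 + 0.063216 + 1.2529) = 0.75266 g → mol O = 0.75266 ÷ 15.999 = 0.047044 mol
Divide by the smallest (0.015680 mol): C 6.999, H 4.000, Br 1.000, O 3.000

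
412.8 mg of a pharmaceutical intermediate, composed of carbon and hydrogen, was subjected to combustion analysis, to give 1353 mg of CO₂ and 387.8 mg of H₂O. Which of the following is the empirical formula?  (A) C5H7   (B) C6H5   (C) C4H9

mol C = 1.353 g CO₂ ÷ 44.009 g/mol = 0.030744 mol
mol H = 2 × 0.3878 g H₂O ÷ 18.015 g/mol = 0.043053 mol
Divide by the smallest (0.030744 mol): C 1.000, H 1.400
Multiplying each by 5 gives whole numbers: C 5.00, H 7.00

(A) C5H7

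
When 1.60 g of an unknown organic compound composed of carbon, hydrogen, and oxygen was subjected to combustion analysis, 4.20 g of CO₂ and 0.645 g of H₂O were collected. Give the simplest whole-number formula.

mol C = 4.20 g CO₂ ÷ 44.009 g/mol = 0.09544 mol
mol H = 2 × 0.645 g H₂O ÷ 18.015 g/mol = 0.07161 mol
mass O = 1.60 − (1.146 + 0.07218) = 0.3816 g → mol O = 0.3816 ÷ 15.999 = 0.02385 mol
Divide by the smallest (0.02385 mol): C 4.002, H 3.003, O 1.000

C4H3O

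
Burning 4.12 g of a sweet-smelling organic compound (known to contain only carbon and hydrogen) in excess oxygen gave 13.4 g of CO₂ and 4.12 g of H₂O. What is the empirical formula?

C2H3

mol C = 13.4 g CO₂ ÷ 44.009 g/mol = 0.3045 mol
mol H = 2 × 4.12 g H₂O ÷ 18.015 g/mol = 0.4574 mol
Divide by the smallest (0.3045 mol): C 1.000, H 1.502
Multiplying each by 2 gives whole numbers: C 2.00, H 3.00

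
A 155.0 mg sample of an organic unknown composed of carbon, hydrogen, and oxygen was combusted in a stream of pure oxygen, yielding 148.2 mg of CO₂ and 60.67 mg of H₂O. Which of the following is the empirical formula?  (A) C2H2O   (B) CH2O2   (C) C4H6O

mol C = 0.1482 g CO₂ ÷ 44.009 g/mol = 0.0033675 mol
mol H = 2 × 0.06067 g H₂O ÷ 18.015 g/mol = 0.0067355 mol
mass O = 0.1550 − (0.040447 + 0.0067894) = 0.10776 g → mol O = 0.10776 ÷ 15.999 = 0.0067356 mol
Divide by the smallest (0.0033675 mol): C 1.000, H 2.000, O 2.000

(B) CH2O2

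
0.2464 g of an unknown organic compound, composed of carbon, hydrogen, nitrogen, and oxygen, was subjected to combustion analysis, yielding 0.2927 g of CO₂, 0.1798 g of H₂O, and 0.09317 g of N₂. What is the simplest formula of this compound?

mol C = 0.2927 g CO₂ ÷ 44.009 g/mol = 0.0066509 mol
mol H = 2 × 0.1798 g H₂O ÷ 18.015 g/mol = 0.019961 mol
mol N = 2 × 0.09317 g N₂ ÷ 28.014 g/mol = 0.0066517 mol
mass O = 0.2464 − (0.079884 + 0.020121 + 0.093170) = 0.053225 g → mol O = 0.053225 ÷ 15.999 = 0.0033268 mol
Divide by the smallest (0.0033268 mol): C 1.999, H 6.000, N 1.999, O 1.000

C2H6N2O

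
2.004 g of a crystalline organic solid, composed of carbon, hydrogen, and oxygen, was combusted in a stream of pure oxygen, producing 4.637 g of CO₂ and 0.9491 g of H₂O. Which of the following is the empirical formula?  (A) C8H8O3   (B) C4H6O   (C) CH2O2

mol C = 4.637 g CO₂ ÷ 44.009 g/mol = 0.10536 mol
mol H = 2 × 0.9491 g H₂O ÷ 18.015 g/mol = 0.10537 mol
mass O = 2.004 − (1.2655 + 0.10621) = 0.63225 g → mol O = 0.63225 ÷ 15.999 = 0.039518 mol
Divide by the smallest (0.039518 mol): C 2.666, H 2.666, O 1.000
Multiplying each by 3 gives whole numbers: C 8.00, H 8.00, O 3.00

(A) C8H8O3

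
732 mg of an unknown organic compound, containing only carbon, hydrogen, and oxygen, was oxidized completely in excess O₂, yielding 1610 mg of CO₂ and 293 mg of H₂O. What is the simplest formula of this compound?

mol C = 1.61 g CO₂ ÷ 44.009 g/mol = 0.03658 mol
mol H = 2 × 0.293 g H₂O ÷ 18.015 g/mol = 0.03253 mol
mass O = 0.732 − (0.4394 + 0.03279) = 0.2598 g → mol O = 0.2598 ÷ 15.999 = 0.01624 mol
Divide by the smallest (0.01624 mol): C 2.253, H 2.003, O 1.000
Multiplying each by 4 gives whole numbers: C 9.01, H 8.01, O 4.00

C9H8O4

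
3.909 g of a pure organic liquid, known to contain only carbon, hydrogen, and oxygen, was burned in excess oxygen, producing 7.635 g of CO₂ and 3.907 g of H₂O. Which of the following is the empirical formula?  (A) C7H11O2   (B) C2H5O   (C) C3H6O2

(B) C2H5O

mol C = 7.635 g CO₂ ÷ 44.009 g/mol = 0.17349 mol
mol H = 2 × 3.907 g H₂O ÷ 18.015 g/mol = 0.43375 mol
mass O = 3.909 − (2.0838 + 0.43722) = 1.3880 g → mol O = 1.3880 ÷ 15.999 = 0.086757 mol
Divide by the smallest (0.086757 mol): C 2.000, H 5.000, O 1.000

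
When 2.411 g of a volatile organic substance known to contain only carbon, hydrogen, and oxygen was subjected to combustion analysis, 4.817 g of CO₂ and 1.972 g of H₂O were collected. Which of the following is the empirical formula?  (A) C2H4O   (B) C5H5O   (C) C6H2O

mol C = 4.817 g CO₂ ÷ 44.009 g/mol = 0.10945 mol
mol H = 2 × 1.972 g H₂O ÷ 18.015 g/mol = 0.21893 mol
mass O = 2.411 − (1.3147 + 0.22068) = 0.87566 g → mol O = 0.87566 ÷ 15.999 = 0.054732 mol
Divide by the smallest (0.054732 mol): C 2.000, H 4.000, O 1.000

(A) C2H4O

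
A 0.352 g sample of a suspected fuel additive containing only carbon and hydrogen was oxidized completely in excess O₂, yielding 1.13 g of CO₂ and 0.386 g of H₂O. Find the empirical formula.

mol C = 1.13 g CO₂ ÷ 44.009 g/mol = 0.02568 mol
mol H = 2 × 0.386 g H₂O ÷ 18.015 g/mol = 0.04285 mol
Divide by the smallest (0.02568 mol): C 1.000, H 1.669
Multiplying each by 3 gives whole numbers: C 3.00, H 5.01

C3H5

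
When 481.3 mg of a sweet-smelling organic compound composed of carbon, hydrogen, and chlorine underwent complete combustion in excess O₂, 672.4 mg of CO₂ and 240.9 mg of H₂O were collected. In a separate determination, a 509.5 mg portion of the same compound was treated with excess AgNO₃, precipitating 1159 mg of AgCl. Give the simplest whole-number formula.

mol C = 0.6724 g CO₂ ÷ 44.009 g/mol = 0.015279 mol
mol H = 2 × 0.2409 g H₂O ÷ 18.015 g/mol = 0.026744 mol
From the AgCl data: mol Cl per gram of compound = (1.159 ÷ 143.318) ÷ 0.5095 = 0.015872 mol/g, so in the 0.4813 g combustion sample mol Cl = 0.0076393 mol
Divide by the smallest (0.0076393 mol): C 2.000, H 3.501, Cl 1.000
Multiplying each by 2 gives whole numbers: C 4.00, H 7.00, Cl 2.00

C4H7Cl2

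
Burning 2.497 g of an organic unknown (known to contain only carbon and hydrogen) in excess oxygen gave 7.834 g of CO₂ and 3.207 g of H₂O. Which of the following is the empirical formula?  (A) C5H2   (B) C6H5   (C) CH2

(C) CH2

mol C = 7.834 g CO₂ ÷ 44.009 g/mol = 0.17801 mol
mol H = 2 × 3.207 g H₂O ÷ 18.015 g/mol = 0.35604 mol
Divide by the smallest (0.17801 mol): C 1.000, H 2.000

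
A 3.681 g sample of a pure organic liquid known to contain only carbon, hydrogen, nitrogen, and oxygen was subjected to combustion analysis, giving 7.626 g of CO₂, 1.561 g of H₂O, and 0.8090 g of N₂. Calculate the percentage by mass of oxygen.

mol C = 7.626 g CO₂ ÷ 44.009 g/mol = 0.17328 mol
mol H = 2 × 1.561 g H₂O ÷ 18.015 g/mol = 0.17330 mol
mol N = 2 × 0.8090 g N₂ ÷ 28.014 g/mol = 0.057757 mol
mass O = 3.681 − (2.0813 + 0.17469 + 0.80900) = 0.61601 g → mol O = 0.61601 ÷ 15.999 = 0.038503 mol
mass % O = 0.61601 g ÷ 3.681 g × 100%

16.73%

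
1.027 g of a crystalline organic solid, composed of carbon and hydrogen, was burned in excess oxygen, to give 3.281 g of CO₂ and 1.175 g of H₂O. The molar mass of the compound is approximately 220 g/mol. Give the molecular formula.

C16H28

mol C = 3.281 g CO₂ ÷ 44.009 g/mol = 0.074553 mol
mol H = 2 × 1.175 g H₂O ÷ 18.015 g/mol = 0.13045 mol
Divide by the smallest (0.074553 mol): C 1.000, H 1.750
Multiplying each by 4 gives whole numbers: C 4.00, H 7.00
Empirical formula: C4H7
Empirical-formula mass = 55.10 g/mol; 220 ÷ 55.10 ≈ 4, so the molecular formula is C16H28.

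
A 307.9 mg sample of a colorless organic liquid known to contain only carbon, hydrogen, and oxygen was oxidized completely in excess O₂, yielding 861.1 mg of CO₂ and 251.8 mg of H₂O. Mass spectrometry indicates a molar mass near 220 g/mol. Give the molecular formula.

C14H20O2

mol C = 0.8611 g CO₂ ÷ 44.009 g/mol = 0.019566 mol
mol H = 2 × 0.2518 g H₂O ÷ 18.015 g/mol = 0.027954 mol
mass O = 0.3079 − (0.23501 + 0.028178) = 0.044709 g → mol O = 0.044709 ÷ 15.999 = 0.0027945 mol
Divide by the smallest (0.0027945 mol): C 7.002, H 10.003, O 1.000
Empirical formula: C7H10O
Empirical-formula mass = 110.16 g/mol; 220 ÷ 110.16 ≈ 2, so the molecular formula is C14H20O2.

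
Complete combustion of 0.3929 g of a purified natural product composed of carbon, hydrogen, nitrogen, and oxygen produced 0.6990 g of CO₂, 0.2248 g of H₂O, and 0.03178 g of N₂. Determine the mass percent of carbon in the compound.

mol C = 0.6990 g CO₂ ÷ 44.009 g/mol = 0.015883 mol
mol H = 2 × 0.2248 g H₂O ÷ 18.015 g/mol = 0.024957 mol
mol N = 2 × 0.03178 g N₂ ÷ 28.014 g/mol = 0.0022689 mol
mass O = 0.3929 − (0.19077 + 0.025157 + 0.031780) = 0.14519 g → mol O = 0.14519 ÷ 15.999 = 0.0090750 mol
mass % C = 0.19077 g ÷ 0.3929 g × 100%

48.55%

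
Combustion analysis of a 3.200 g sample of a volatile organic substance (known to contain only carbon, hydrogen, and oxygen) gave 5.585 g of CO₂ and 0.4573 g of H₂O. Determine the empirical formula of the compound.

C5H2O4

mol C = 5.585 g CO₂ ÷ 44.009 g/mol = 0.12691 mol
mol H = 2 × 0.4573 g H₂O ÷ 18.015 g/mol = 0.050769 mol
mass O = 3.200 − (1.5243 + 0.051175) = 1.6246 g → mol O = 1.6246 ÷ 15.999 = 0.10154 mol
Divide by the smallest (0.050769 mol): C 2.500, H 1.000, O 2.000
Multiplying each by 2 gives whole numbers: C 5.00, H 2.00, O 4.00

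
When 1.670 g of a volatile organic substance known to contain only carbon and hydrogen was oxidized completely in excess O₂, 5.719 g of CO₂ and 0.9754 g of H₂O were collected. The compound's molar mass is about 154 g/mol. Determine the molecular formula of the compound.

C12H10

mol C = 5.719 g CO₂ ÷ 44.009 g/mol = 0.12995 mol
mol H = 2 × 0.9754 g H₂O ÷ 18.015 g/mol = 0.10829 mol
Divide by the smallest (0.10829 mol): C 1.200, H 1.000
Multiplying each by 5 gives whole numbers: C 6.00, H 5.00
Empirical formula: C6H5
Empirical-formula mass = 77.11 g/mol; 154 ÷ 77.11 ≈ 2, so the molecular formula is C12H10.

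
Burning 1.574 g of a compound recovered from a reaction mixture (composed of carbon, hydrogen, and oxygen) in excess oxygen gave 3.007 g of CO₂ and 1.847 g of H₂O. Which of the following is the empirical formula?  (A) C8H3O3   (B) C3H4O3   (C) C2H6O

mol C = 3.007 g CO₂ ÷ 44.009 g/mol = 0.068327 mol
mol H = 2 × 1.847 g H₂O ÷ 18.015 g/mol = 0.20505 mol
mass O = 1.574 − (0.82067 + 0.20669) = 0.54663 g → mol O = 0.54663 ÷ 15.999 = 0.034167 mol
Divide by the smallest (0.034167 mol): C 2.000, H 6.001, O 1.000

(C) C2H6O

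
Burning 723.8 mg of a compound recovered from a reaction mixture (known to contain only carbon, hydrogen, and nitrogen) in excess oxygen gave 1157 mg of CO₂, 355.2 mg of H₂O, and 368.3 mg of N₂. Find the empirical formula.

C2H3N2

mol C = 1.157 g CO₂ ÷ 44.009 g/mol = 0.026290 mol
mol H = 2 × 0.3552 g H₂O ÷ 18.015 g/mol = 0.039434 mol
mol N = 2 × 0.3683 g N₂ ÷ 28.014 g/mol = 0.026294 mol
Divide by the smallest (0.026290 mol): C 1.000, H 1.500, N 1.000
Multiplying each by 2 gives whole numbers: C 2.00, H 3.00, N 2.00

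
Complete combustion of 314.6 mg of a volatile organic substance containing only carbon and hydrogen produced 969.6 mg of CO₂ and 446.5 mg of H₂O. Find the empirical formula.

mol C = 0.9696 g CO₂ ÷ 44.009 g/mol = 0.022032 mol
mol H = 2 × 0.4465 g H₂O ÷ 18.015 g/mol = 0.049570 mol
Divide by the smallest (0.022032 mol): C 1.000, H 2.250
Multiplying each by 4 gives whole numbers: C 4.00, H 9.00

C4H9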